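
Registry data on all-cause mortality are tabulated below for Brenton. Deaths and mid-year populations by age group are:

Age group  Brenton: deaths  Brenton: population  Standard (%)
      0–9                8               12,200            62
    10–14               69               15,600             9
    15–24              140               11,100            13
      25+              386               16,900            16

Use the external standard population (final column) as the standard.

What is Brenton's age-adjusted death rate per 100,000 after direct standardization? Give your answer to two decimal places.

609.87

Age-specific rates per 100,000 for Brenton: 65.57, 442.31, 1261.26, 2284.02.
Standard weights: 0.62, 0.09, 0.13, 0.16.
Standardized rate: 0.6200×65.57 + 0.0900×442.31 + 0.1300×1261.26 + 0.1600×2284.02 = 609.8712 per 100,000.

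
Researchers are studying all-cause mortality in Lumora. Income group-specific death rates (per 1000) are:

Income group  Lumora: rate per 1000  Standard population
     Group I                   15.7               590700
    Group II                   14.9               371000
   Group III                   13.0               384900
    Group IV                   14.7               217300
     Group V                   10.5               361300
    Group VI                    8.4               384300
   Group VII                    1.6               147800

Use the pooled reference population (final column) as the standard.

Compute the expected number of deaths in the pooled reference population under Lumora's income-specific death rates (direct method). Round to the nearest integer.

30258

Expected deaths = Σ (standard pop × income-specific rate ÷ 1000)
= 590700×15.7/1000 + 371000×14.9/1000 + 384900×13.0/1000 + 217300×14.7/1000 + 361300×10.5/1000 + 384300×8.4/1000 + 147800×1.6/1000
= 9273.99 + 5527.90 + 5003.70 + 3194.31 + 3793.65 + 3228.12 + 236.48 = 30258.15.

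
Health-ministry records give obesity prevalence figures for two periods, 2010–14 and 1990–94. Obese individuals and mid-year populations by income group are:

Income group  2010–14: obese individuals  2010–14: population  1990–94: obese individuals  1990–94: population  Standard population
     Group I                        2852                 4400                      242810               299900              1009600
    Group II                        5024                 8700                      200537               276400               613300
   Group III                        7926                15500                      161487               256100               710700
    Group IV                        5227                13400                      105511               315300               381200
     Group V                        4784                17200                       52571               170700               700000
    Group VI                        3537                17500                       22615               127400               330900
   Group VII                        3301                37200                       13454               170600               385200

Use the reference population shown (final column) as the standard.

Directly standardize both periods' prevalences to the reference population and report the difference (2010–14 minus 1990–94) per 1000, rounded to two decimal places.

-79.00

Income-specific rates per 1000 for 2010–14: 648.182, 577.471, 511.355, 390.075, 278.140, 202.114, 88.737.
For 1990–94: 809.637, 725.532, 630.562, 334.637, 307.973, 177.512, 78.863.
Standard total = 4130900; weights = 0.2444, 0.1485, 0.1720, 0.0923, 0.1695, 0.0801, 0.0932.
2010–14: 0.2444×648.182 + 0.1485×577.471 + 0.1720×511.355 + 0.0923×390.075 + 0.1695×278.140 + 0.0801×202.114 + 0.0932×88.737 = 439.7207 per 1000.
1990–94: 0.2444×809.637 + 0.1485×725.532 + 0.1720×630.562 + 0.0923×334.637 + 0.1695×307.973 + 0.0801×177.512 + 0.0932×78.863 = 518.7198 per 1000.
Difference = 439.7207 − 518.7198 = -78.9991.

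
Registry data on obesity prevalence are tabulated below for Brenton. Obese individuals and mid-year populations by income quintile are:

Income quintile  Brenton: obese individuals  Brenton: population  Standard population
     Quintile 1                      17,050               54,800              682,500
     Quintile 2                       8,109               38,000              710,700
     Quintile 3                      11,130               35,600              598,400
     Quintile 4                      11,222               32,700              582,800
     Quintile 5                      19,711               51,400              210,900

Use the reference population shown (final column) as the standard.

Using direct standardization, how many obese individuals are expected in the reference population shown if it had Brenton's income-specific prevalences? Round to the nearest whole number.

Income-specific rates per 1,000 for Brenton: 311.131, 213.395, 312.640, 343.180, 383.482.
Expected obese individuals = Σ (standard pop × income-specific rate ÷ 1,000)
= 682,500×311.131/1,000 + 710,700×213.395/1,000 + 598,400×312.640/1,000 + 582,800×343.180/1,000 + 210,900×383.482/1,000
= 212347.17 + 151659.64 + 187084.04 + 200005.55 + 80876.46 = 831972.87.

831973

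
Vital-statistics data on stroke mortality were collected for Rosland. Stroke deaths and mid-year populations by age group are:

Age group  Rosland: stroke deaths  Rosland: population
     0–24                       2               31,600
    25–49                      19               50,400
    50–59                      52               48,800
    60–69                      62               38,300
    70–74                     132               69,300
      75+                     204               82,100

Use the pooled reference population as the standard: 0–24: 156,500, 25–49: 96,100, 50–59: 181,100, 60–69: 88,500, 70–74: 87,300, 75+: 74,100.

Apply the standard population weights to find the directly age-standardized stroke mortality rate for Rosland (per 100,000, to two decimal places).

Age-specific rates per 100,000 for Rosland: 6.33, 37.70, 106.56, 161.88, 190.48, 248.48.
Standard total = 683,600; weights = 0.2289, 0.1406, 0.2649, 0.1295, 0.1277, 0.1084.
Standardized rate: 0.2289×6.33 + 0.1406×37.70 + 0.2649×106.56 + 0.1295×161.88 + 0.1277×190.48 + 0.1084×248.48 = 107.1942 per 100,000.

107.19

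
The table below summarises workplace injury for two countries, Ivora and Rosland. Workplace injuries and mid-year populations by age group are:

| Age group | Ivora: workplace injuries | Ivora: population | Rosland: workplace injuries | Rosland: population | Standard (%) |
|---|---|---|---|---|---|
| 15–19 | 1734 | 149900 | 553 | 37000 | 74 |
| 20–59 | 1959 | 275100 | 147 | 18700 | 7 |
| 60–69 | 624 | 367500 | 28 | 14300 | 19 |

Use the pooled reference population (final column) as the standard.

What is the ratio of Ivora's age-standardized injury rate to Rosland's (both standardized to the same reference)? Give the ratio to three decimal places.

Age-specific rates per 10000 for Ivora: 115.68, 71.21, 16.98.
For Rosland: 149.46, 78.61, 19.58.
Standard weights: 0.74, 0.07, 0.19.
Ivora: 0.7400×115.68 + 0.0700×71.21 + 0.1900×16.98 = 93.8119 per 10000.
Rosland: 0.7400×149.46 + 0.0700×78.61 + 0.1900×19.58 = 119.8230 per 10000.
Ratio = 93.8119 ÷ 119.8230 = 0.78292.

0.783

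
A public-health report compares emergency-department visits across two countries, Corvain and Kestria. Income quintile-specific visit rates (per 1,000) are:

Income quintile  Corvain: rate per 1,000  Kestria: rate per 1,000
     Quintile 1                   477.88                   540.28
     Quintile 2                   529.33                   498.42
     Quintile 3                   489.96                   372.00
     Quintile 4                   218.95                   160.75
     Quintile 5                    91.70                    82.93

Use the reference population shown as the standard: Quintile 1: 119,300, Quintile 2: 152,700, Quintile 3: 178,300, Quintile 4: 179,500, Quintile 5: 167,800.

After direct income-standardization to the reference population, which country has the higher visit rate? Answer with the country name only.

Standard total = 797,600; weights = 0.1496, 0.1914, 0.2235, 0.2251, 0.2104.
Corvain: 0.1496×477.88 + 0.1914×529.33 + 0.2235×489.96 + 0.2251×218.95 + 0.2104×91.70 = 350.9133 per 1,000.
Kestria: 0.1496×540.28 + 0.1914×498.42 + 0.2235×372.00 + 0.2251×160.75 + 0.2104×82.93 = 313.0166 per 1,000.

Corvain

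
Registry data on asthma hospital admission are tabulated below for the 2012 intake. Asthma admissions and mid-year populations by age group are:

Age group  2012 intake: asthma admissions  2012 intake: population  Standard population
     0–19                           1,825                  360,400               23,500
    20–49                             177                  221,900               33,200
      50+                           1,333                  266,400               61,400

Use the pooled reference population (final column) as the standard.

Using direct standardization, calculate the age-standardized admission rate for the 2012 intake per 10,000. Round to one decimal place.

38.3

Age-specific rates per 10,000 for the 2012 intake: 50.64, 7.98, 50.04.
Standard total = 118,100; weights = 0.1990, 0.2811, 0.5199.
Standardized rate: 0.1990×50.64 + 0.2811×7.98 + 0.5199×50.04 = 38.3330 per 10,000.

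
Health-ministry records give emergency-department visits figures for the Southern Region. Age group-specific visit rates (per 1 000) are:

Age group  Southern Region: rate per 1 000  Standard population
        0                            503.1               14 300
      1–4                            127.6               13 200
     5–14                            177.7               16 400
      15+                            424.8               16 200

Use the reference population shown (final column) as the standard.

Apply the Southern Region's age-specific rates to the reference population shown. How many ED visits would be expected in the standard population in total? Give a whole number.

18675

Expected ED visits = Σ (standard pop × age-specific rate ÷ 1 000)
= 14 300×503.1/1 000 + 13 200×127.6/1 000 + 16 400×177.7/1 000 + 16 200×424.8/1 000
= 7194.33 + 1684.32 + 2914.28 + 6881.76 = 18674.69.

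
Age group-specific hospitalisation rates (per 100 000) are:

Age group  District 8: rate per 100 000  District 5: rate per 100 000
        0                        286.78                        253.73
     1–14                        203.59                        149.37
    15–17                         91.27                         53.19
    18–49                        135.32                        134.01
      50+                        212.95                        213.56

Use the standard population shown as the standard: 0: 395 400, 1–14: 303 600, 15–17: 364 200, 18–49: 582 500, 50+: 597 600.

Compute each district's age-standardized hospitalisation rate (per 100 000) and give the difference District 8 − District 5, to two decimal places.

19.52

Standard total = 2 243 300; weights = 0.1763, 0.1353, 0.1624, 0.2597, 0.2664.
District 8: 0.1763×286.78 + 0.1353×203.59 + 0.1624×91.27 + 0.2597×135.32 + 0.2664×212.95 = 184.7841 per 100 000.
District 5: 0.1763×253.73 + 0.1353×149.37 + 0.1624×53.19 + 0.2597×134.01 + 0.2664×213.56 = 165.2608 per 100 000.
Difference = 184.7841 − 165.2608 = 19.5232.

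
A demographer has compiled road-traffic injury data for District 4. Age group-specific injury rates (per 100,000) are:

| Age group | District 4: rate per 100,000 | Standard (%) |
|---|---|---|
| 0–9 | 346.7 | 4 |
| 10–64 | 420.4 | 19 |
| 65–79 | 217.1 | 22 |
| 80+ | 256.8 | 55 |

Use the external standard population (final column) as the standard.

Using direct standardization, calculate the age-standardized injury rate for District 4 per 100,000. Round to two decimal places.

Standard weights: 0.04, 0.19, 0.22, 0.55.
Standardized rate: 0.0400×346.7 + 0.1900×420.4 + 0.2200×217.1 + 0.5500×256.8 = 282.7460 per 100,000.

282.75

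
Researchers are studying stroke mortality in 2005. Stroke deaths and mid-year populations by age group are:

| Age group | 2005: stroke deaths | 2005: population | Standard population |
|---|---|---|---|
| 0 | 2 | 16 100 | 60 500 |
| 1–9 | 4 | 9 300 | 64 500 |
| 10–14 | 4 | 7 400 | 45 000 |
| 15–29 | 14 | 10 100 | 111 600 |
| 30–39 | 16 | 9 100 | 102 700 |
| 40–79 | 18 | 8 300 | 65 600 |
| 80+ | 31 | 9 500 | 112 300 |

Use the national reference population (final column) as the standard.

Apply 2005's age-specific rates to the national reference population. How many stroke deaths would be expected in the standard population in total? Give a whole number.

904

Age-specific rates per 100 000 for 2005: 12.42, 43.01, 54.05, 138.61, 175.82, 216.87, 326.32.
Expected stroke deaths = Σ (standard pop × age-specific rate ÷ 100 000)
= 60 500×12.42/100 000 + 64 500×43.01/100 000 + 45 000×54.05/100 000 + 111 600×138.61/100 000 + 102 700×175.82/100 000 + 65 600×216.87/100 000 + 112 300×326.32/100 000
= 7.52 + 27.74 + 24.32 + 154.69 + 180.57 + 142.27 + 366.45 = 903.56.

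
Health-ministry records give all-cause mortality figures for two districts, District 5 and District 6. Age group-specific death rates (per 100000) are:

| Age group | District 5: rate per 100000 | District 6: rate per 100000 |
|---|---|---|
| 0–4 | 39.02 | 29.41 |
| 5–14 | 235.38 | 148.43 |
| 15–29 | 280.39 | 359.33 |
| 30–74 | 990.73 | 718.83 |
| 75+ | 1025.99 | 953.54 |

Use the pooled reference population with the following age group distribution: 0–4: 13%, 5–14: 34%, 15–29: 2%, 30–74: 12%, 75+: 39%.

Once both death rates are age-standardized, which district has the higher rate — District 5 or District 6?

District 5

Standard weights: 0.13, 0.34, 0.02, 0.12, 0.39.
District 5: 0.1300×39.02 + 0.3400×235.38 + 0.0200×280.39 + 0.1200×990.73 + 0.3900×1025.99 = 609.7333 per 100000.
District 6: 0.1300×29.41 + 0.3400×148.43 + 0.0200×359.33 + 0.1200×718.83 + 0.3900×953.54 = 519.6163 per 100000.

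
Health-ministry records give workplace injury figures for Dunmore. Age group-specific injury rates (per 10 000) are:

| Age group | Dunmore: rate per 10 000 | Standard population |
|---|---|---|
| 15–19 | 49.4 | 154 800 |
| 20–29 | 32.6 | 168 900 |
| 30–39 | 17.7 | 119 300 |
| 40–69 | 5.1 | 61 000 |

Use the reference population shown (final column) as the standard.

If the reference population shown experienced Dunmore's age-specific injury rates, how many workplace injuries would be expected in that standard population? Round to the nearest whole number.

1558

Expected workplace injuries = Σ (standard pop × age-specific rate ÷ 10 000)
= 154 800×49.4/10 000 + 168 900×32.6/10 000 + 119 300×17.7/10 000 + 61 000×5.1/10 000
= 764.71 + 550.61 + 211.16 + 31.11 = 1557.60.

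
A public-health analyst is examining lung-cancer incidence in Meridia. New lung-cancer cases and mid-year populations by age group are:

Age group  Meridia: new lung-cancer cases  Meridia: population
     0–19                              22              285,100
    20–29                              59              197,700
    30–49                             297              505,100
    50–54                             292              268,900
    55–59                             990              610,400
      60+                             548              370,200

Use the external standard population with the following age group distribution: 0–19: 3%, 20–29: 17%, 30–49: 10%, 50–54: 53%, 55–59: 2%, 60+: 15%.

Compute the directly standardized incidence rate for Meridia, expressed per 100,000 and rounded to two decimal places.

Age-specific rates per 100,000 for Meridia: 7.72, 29.84, 58.80, 108.59, 162.19, 148.03.
Standard weights: 0.03, 0.17, 0.10, 0.53, 0.02, 0.15.
Standardized rate: 0.0300×7.72 + 0.1700×29.84 + 0.1000×58.80 + 0.5300×108.59 + 0.0200×162.19 + 0.1500×148.03 = 94.1858 per 100,000.

94.19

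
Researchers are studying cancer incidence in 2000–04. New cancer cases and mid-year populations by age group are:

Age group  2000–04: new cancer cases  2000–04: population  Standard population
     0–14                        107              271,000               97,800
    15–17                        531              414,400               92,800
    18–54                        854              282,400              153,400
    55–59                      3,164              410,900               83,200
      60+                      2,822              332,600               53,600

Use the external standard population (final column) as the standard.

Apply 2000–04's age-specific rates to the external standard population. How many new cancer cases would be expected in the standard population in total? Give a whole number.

1717

Age-specific rates per 100,000 for 2000–04: 39.48, 128.14, 302.41, 770.02, 848.47.
Expected new cancer cases = Σ (standard pop × age-specific rate ÷ 100,000)
= 97,800×39.48/100,000 + 92,800×128.14/100,000 + 153,400×302.41/100,000 + 83,200×770.02/100,000 + 53,600×848.47/100,000
= 38.61 + 118.91 + 463.89 + 640.65 + 454.78 = 1716.85.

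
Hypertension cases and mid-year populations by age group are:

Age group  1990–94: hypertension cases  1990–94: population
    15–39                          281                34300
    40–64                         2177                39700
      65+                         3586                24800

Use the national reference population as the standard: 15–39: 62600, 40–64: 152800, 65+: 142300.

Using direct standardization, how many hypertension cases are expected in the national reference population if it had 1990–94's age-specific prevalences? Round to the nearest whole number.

Age-specific rates per 1000 for 1990–94: 8.192, 54.836, 144.597.
Expected hypertension cases = Σ (standard pop × age-specific rate ÷ 1000)
= 62600×8.192/1000 + 152800×54.836/1000 + 142300×144.597/1000
= 512.85 + 8378.98 + 20576.12 = 29467.95.

29468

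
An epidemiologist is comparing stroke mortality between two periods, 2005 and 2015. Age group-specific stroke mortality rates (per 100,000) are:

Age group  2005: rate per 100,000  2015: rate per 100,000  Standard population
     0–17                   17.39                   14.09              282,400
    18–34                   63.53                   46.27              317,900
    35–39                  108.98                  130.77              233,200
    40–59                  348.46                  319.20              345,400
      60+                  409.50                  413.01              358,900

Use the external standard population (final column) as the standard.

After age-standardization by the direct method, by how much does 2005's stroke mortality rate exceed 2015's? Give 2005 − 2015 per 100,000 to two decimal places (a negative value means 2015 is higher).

Standard total = 1,537,800; weights = 0.1836, 0.2067, 0.1516, 0.2246, 0.2334.
2005: 0.1836×17.39 + 0.2067×63.53 + 0.1516×108.98 + 0.2246×348.46 + 0.2334×409.50 = 206.6907 per 100,000.
2015: 0.1836×14.09 + 0.2067×46.27 + 0.1516×130.77 + 0.2246×319.20 + 0.2334×413.01 = 200.0681 per 100,000.
Difference = 206.6907 − 200.0681 = 6.6225.

6.62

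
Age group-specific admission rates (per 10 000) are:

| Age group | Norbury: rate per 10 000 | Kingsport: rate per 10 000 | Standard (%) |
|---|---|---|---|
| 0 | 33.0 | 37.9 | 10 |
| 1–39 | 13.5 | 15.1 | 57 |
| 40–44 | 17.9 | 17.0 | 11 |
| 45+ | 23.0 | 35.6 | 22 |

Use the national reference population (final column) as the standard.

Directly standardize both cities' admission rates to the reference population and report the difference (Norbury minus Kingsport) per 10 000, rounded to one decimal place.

Standard weights: 0.10, 0.57, 0.11, 0.22.
Norbury: 0.1000×33.0 + 0.5700×13.5 + 0.1100×17.9 + 0.2200×23.0 = 18.0240 per 10 000.
Kingsport: 0.1000×37.9 + 0.5700×15.1 + 0.1100×17.0 + 0.2200×35.6 = 22.0990 per 10 000.
Difference = 18.0240 − 22.0990 = -4.0750.

-4.1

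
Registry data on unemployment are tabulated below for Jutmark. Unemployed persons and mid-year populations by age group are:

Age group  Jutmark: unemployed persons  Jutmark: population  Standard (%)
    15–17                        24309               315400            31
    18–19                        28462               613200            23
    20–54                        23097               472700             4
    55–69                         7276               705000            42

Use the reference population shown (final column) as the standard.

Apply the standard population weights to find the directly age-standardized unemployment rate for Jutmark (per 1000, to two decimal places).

40.86

Age-specific rates per 1000 for Jutmark: 77.074, 46.416, 48.862, 10.321.
Standard weights: 0.31, 0.23, 0.04, 0.42.
Standardized rate: 0.3100×77.074 + 0.2300×46.416 + 0.0400×48.862 + 0.4200×10.321 = 40.8575 per 1000.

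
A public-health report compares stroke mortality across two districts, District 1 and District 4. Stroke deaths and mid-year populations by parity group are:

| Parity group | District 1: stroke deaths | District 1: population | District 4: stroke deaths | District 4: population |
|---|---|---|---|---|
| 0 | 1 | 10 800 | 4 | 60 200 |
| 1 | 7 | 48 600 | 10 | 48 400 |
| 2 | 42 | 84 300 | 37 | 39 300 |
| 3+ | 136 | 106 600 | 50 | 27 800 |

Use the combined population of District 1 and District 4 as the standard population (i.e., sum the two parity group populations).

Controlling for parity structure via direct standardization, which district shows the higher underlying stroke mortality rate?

Parity-specific rates per 100 000 for District 1: 9.26, 14.40, 49.82, 127.58.
For District 4: 6.64, 20.66, 94.15, 179.86.
Combined standard total = 426 000; weights = 0.1667, 0.2277, 0.2901, 0.3155.
District 1: 0.1667×9.26 + 0.2277×14.40 + 0.2901×49.82 + 0.3155×127.58 = 59.5288 per 100 000.
District 4: 0.1667×6.64 + 0.2277×20.66 + 0.2901×94.15 + 0.3155×179.86 = 89.8714 per 100 000.
The crude rates (74.31 vs 57.48) would put District 1 higher, but that reflects its parity composition; once standardized to a common parity structure, District 4 has the higher underlying rate.

District 4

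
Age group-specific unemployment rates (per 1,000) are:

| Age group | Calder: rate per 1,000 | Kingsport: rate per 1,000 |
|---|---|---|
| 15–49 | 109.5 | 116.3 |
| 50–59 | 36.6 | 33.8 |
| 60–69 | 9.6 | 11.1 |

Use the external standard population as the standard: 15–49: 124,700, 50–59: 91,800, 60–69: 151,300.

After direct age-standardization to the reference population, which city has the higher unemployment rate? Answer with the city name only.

Kingsport

Standard total = 367,800; weights = 0.3390, 0.2496, 0.4114.
Calder: 0.3390×109.5 + 0.2496×36.6 + 0.4114×9.6 = 50.2094 per 1,000.
Kingsport: 0.3390×116.3 + 0.2496×33.8 + 0.4114×11.1 = 52.4331 per 1,000.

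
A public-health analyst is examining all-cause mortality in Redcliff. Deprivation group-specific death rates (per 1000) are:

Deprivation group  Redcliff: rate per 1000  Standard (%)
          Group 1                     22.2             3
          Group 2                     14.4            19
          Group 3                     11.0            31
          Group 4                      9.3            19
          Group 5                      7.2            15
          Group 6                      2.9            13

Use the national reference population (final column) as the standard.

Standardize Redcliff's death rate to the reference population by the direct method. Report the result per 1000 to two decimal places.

10.04

Standard weights: 0.03, 0.19, 0.31, 0.19, 0.15, 0.13.
Standardized rate: 0.0300×22.2 + 0.1900×14.4 + 0.3100×11.0 + 0.1900×9.3 + 0.1500×7.2 + 0.1300×2.9 = 10.0360 per 1000.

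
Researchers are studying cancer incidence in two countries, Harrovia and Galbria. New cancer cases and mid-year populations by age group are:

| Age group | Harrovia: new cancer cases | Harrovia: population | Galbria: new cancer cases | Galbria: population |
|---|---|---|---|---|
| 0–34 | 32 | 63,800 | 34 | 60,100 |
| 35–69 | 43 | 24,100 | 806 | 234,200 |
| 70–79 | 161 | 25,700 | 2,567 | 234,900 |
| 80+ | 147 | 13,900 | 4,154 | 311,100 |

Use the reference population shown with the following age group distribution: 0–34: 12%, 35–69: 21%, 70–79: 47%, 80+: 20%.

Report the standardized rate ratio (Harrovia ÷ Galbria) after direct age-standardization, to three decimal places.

0.639

Age-specific rates per 100,000 for Harrovia: 50.16, 178.42, 626.46, 1057.55.
For Galbria: 56.57, 344.15, 1092.81, 1335.26.
Standard weights: 0.12, 0.21, 0.47, 0.20.
Harrovia: 0.1200×50.16 + 0.2100×178.42 + 0.4700×626.46 + 0.2000×1057.55 = 549.4343 per 100,000.
Galbria: 0.1200×56.57 + 0.2100×344.15 + 0.4700×1092.81 + 0.2000×1335.26 = 859.7312 per 100,000.
Ratio = 549.4343 ÷ 859.7312 = 0.63908.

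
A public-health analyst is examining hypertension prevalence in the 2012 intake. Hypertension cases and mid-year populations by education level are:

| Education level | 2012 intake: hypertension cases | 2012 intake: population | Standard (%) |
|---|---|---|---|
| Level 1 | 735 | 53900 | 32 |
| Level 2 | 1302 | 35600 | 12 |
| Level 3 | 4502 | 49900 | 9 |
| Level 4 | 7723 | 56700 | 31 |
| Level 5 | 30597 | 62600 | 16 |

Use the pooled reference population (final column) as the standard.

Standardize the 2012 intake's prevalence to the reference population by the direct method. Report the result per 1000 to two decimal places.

Education-specific rates per 1000 for the 2012 intake: 13.636, 36.573, 90.220, 136.208, 488.770.
Standard weights: 0.32, 0.12, 0.09, 0.31, 0.16.
Standardized rate: 0.3200×13.636 + 0.1200×36.573 + 0.0900×90.220 + 0.3100×136.208 + 0.1600×488.770 = 137.2999 per 1000.

137.30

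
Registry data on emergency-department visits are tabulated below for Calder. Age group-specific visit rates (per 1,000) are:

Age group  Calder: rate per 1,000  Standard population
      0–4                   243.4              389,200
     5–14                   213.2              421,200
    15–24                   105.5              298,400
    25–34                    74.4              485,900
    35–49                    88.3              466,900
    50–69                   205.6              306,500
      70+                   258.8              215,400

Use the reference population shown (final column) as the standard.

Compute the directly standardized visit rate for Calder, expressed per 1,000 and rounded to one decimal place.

Standard total = 2,583,500; weights = 0.1506, 0.1630, 0.1155, 0.1881, 0.1807, 0.1186, 0.0834.
Standardized rate: 0.1506×243.4 + 0.1630×213.2 + 0.1155×105.5 + 0.1881×74.4 + 0.1807×88.3 + 0.1186×205.6 + 0.0834×258.8 = 159.5326 per 1,000.

159.5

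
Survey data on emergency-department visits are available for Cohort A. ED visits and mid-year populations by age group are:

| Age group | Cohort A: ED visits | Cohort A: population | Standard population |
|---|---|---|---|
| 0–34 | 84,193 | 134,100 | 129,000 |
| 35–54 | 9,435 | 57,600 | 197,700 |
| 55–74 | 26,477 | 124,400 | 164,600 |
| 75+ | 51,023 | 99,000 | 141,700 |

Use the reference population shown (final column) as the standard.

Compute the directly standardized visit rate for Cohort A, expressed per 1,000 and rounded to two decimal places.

Age-specific rates per 1,000 for Cohort A: 627.837, 163.802, 212.838, 515.384.
Standard total = 633,000; weights = 0.2038, 0.3123, 0.2600, 0.2239.
Standardized rate: 0.2038×627.837 + 0.3123×163.802 + 0.2600×212.838 + 0.2239×515.384 = 349.8225 per 1,000.

349.82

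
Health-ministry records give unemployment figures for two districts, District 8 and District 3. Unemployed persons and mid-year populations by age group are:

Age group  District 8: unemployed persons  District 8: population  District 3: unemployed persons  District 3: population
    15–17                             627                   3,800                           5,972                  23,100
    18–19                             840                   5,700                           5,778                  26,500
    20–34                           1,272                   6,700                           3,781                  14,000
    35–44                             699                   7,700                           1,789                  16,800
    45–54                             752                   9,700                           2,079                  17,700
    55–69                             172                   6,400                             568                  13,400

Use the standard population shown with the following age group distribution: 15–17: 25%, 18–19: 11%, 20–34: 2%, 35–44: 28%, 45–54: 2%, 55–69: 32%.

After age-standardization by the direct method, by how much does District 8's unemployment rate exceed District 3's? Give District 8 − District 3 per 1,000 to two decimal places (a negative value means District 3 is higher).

-42.92

Age-specific rates per 1,000 for District 8: 165.000, 147.368, 189.851, 90.779, 77.526, 26.875.
For District 3: 258.528, 218.038, 270.071, 106.488, 117.458, 42.388.
Standard weights: 0.25, 0.11, 0.02, 0.28, 0.02, 0.32.
District 8: 0.2500×165.000 + 0.1100×147.368 + 0.0200×189.851 + 0.2800×90.779 + 0.0200×77.526 + 0.3200×26.875 = 96.8262 per 1,000.
District 3: 0.2500×258.528 + 0.1100×218.038 + 0.0200×270.071 + 0.2800×106.488 + 0.0200×117.458 + 0.3200×42.388 = 139.7476 per 1,000.
Difference = 96.8262 − 139.7476 = -42.9214.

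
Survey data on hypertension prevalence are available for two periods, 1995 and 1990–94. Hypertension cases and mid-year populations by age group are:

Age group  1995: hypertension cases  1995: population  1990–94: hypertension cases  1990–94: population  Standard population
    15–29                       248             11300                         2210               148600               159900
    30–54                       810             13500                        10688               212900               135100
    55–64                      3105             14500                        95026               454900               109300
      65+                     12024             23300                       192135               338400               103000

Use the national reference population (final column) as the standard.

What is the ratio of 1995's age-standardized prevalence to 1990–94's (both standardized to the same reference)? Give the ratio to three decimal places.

0.975

Age-specific rates per 1000 for 1995: 21.947, 60.000, 214.138, 516.052.
For 1990–94: 14.872, 50.202, 208.894, 567.775.
Standard total = 507300; weights = 0.3152, 0.2663, 0.2155, 0.2030.
1995: 0.3152×21.947 + 0.2663×60.000 + 0.2155×214.138 + 0.2030×516.052 = 173.8102 per 1000.
1990–94: 0.3152×14.872 + 0.2663×50.202 + 0.2155×208.894 + 0.2030×567.775 = 178.3428 per 1000.
Ratio = 173.8102 ÷ 178.3428 = 0.97458.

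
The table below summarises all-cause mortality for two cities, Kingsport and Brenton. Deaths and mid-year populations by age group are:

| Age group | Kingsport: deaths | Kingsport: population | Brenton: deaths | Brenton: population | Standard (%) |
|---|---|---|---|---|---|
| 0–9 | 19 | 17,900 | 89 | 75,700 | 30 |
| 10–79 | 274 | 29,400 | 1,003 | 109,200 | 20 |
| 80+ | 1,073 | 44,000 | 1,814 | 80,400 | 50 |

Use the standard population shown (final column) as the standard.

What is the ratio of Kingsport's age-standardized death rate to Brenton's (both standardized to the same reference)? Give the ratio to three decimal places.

Age-specific rates per 100,000 for Kingsport: 106.15, 931.97, 2438.64.
For Brenton: 117.57, 918.50, 2256.22.
Standard weights: 0.30, 0.20, 0.50.
Kingsport: 0.3000×106.15 + 0.2000×931.97 + 0.5000×2438.64 = 1437.5563 per 100,000.
Brenton: 0.3000×117.57 + 0.2000×918.50 + 0.5000×2256.22 = 1347.0799 per 100,000.
Ratio = 1437.5563 ÷ 1347.0799 = 1.06716.

1.067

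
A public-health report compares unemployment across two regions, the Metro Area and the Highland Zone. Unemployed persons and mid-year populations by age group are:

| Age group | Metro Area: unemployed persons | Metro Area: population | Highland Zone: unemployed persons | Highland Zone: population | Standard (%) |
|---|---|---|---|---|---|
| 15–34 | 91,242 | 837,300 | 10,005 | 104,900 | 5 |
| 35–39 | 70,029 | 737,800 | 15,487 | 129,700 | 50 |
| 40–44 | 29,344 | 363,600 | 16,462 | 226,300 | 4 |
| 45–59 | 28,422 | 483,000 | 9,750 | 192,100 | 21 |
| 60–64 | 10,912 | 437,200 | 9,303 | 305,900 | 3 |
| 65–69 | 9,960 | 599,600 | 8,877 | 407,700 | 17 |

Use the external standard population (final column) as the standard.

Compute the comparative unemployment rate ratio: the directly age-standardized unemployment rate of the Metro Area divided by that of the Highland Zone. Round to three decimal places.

0.872

Age-specific rates per 1,000 for the Metro Area: 108.972, 94.916, 80.704, 58.845, 24.959, 16.611.
For the Highland Zone: 95.377, 119.406, 72.744, 50.755, 30.412, 21.773.
Standard weights: 0.05, 0.50, 0.04, 0.21, 0.03, 0.17.
The Metro Area: 0.0500×108.972 + 0.5000×94.916 + 0.0400×80.704 + 0.2100×58.845 + 0.0300×24.959 + 0.1700×16.611 = 72.0648 per 1,000.
The Highland Zone: 0.0500×95.377 + 0.5000×119.406 + 0.0400×72.744 + 0.2100×50.755 + 0.0300×30.412 + 0.1700×21.773 = 82.6541 per 1,000.
Ratio = 72.0648 ÷ 82.6541 = 0.87188.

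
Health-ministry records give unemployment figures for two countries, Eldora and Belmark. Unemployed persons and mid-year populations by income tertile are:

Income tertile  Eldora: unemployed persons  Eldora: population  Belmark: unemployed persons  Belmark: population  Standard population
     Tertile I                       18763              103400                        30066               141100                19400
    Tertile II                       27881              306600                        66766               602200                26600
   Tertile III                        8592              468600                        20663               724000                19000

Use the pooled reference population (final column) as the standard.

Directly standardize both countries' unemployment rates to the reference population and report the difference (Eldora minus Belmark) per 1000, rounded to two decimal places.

Income-specific rates per 1000 for Eldora: 181.460, 90.936, 18.335.
For Belmark: 213.083, 110.870, 28.540.
Standard total = 65000; weights = 0.2985, 0.4092, 0.2923.
Eldora: 0.2985×181.460 + 0.4092×90.936 + 0.2923×18.335 = 96.7324 per 1000.
Belmark: 0.2985×213.083 + 0.4092×110.870 + 0.2923×28.540 = 117.3110 per 1000.
Difference = 96.7324 − 117.3110 = -20.5786.

-20.58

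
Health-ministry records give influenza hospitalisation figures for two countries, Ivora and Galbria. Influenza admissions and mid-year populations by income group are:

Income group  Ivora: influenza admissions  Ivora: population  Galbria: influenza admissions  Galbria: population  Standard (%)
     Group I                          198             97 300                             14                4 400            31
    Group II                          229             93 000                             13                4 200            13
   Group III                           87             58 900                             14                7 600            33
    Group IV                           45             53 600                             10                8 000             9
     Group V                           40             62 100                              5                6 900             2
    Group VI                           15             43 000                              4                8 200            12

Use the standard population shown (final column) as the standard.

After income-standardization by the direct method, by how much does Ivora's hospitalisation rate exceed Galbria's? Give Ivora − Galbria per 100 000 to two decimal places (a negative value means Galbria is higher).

Income-specific rates per 100 000 for Ivora: 203.49, 246.24, 147.71, 83.96, 64.41, 34.88.
For Galbria: 318.18, 309.52, 184.21, 125.00, 72.46, 48.78.
Standard weights: 0.31, 0.13, 0.33, 0.09, 0.02, 0.12.
Ivora: 0.3100×203.49 + 0.1300×246.24 + 0.3300×147.71 + 0.0900×83.96 + 0.0200×64.41 + 0.1200×34.88 = 156.8679 per 100 000.
Galbria: 0.3100×318.18 + 0.1300×309.52 + 0.3300×184.21 + 0.0900×125.00 + 0.0200×72.46 + 0.1200×48.78 = 218.2169 per 100 000.
Difference = 156.8679 − 218.2169 = -61.3490.

-61.35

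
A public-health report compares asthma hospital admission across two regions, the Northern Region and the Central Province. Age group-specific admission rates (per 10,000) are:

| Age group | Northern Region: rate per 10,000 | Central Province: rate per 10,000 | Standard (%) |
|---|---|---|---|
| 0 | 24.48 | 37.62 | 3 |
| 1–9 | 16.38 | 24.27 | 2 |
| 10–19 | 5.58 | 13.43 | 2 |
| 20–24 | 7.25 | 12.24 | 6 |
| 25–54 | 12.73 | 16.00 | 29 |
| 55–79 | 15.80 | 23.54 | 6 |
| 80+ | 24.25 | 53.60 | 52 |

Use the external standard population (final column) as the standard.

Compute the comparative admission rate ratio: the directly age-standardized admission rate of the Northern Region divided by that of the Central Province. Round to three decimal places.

0.516

Standard weights: 0.03, 0.02, 0.02, 0.06, 0.29, 0.06, 0.52.
The Northern Region: 0.0300×24.48 + 0.0200×16.38 + 0.0200×5.58 + 0.0600×7.25 + 0.2900×12.73 + 0.0600×15.80 + 0.5200×24.25 = 18.8583 per 10,000.
The Central Province: 0.0300×37.62 + 0.0200×24.27 + 0.0200×13.43 + 0.0600×12.24 + 0.2900×16.00 + 0.0600×23.54 + 0.5200×53.60 = 36.5414 per 10,000.
Ratio = 18.8583 ÷ 36.5414 = 0.51608.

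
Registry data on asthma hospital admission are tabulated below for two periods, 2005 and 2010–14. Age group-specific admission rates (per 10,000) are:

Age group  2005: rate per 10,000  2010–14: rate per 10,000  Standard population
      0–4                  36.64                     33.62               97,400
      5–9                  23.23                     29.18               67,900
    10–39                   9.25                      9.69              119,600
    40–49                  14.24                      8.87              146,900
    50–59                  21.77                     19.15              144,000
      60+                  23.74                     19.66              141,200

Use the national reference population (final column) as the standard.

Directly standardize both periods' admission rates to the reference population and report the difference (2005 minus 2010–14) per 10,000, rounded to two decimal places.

2.20

Standard total = 717,000; weights = 0.1358, 0.0947, 0.1668, 0.2049, 0.2008, 0.1969.
2005: 0.1358×36.64 + 0.0947×23.23 + 0.1668×9.25 + 0.2049×14.24 + 0.2008×21.77 + 0.1969×23.74 = 20.6850 per 10,000.
2010–14: 0.1358×33.62 + 0.0947×29.18 + 0.1668×9.69 + 0.2049×8.87 + 0.2008×19.15 + 0.1969×19.66 = 18.4818 per 10,000.
Difference = 20.6850 − 18.4818 = 2.2033.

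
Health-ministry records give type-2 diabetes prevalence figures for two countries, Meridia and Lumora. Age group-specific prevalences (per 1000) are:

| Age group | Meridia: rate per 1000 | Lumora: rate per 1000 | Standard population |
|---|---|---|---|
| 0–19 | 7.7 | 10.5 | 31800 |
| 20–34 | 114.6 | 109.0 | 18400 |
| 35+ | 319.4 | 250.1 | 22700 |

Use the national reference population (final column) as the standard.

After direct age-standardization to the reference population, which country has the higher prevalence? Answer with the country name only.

Standard total = 72900; weights = 0.4362, 0.2524, 0.3114.
Meridia: 0.4362×7.7 + 0.2524×114.6 + 0.3114×319.4 = 131.7405 per 1000.
Lumora: 0.4362×10.5 + 0.2524×109.0 + 0.3114×250.1 = 109.9694 per 1000.

Meridia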